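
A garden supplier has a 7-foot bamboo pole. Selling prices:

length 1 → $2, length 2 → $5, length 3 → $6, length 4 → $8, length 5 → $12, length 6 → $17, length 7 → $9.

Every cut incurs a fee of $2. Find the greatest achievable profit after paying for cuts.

Build r[k] bottom-up: r[k] = max over allowed piece i of (p[i] + r[k−i]) − 2 per cut.
r[1] = 2
r[2] = max(2+2-2, 5+0) = 5
r[3] = max(2+5-2, 5+2-2, 6+0) = 6
r[4] = max(2+6-2, 5+5-2, 6+2-2, 8+0) = 8
r[5] = max(2+8-2, 5+6-2, 6+5-2, 8+2-2, 12+0) = 12
r[6] = max(2+12-2, 5+8-2, 6+6-2, 8+5-2, 12+2-2, 17+0) = 17
r[7] = max(2+17-2, 5+12-2, 6+8-2, …, 17+2-2, 9+0) = 17
One optimal plan: pieces 6 + 1 (1 cut) → $19 − $2 = $17.

17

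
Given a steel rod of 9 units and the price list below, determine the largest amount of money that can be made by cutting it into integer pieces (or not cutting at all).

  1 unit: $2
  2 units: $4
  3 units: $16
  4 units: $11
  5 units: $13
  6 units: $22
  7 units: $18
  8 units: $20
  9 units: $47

Let best[k] be the best obtainable value from length k. For each k, try every first piece i and keep the best of price[i] + best[k−i].
best[1] = 2
best[2] = max(2+2, 4+0) = 4
best[3] = max(2+4, 4+2, 16+0) = 16
best[4] = max(2+16, 4+4, 16+2, 11+0) = 18
best[5] = max(2+18, 4+16, 16+4, 11+2, 13+0) = 20
best[6] = max(2+20, 4+18, 16+16, 11+4, 13+2, 22+0) = 32
best[7] = max(2+32, 4+20, 16+18, …, 22+2, 18+0) = 34
best[8] = max(2+34, 4+32, 16+20, …, 18+2, 20+0) = 36
best[9] = max(2+36, 4+34, 16+32, …, 20+2, 47+0) = 48
One optimal cutting: 3 + 3 + 3 → $16 + $16 + $16 = $48.

48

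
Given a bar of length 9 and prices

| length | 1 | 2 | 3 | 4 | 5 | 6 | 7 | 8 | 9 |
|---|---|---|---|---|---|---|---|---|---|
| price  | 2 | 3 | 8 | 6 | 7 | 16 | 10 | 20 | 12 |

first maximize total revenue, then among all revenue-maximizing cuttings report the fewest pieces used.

2

Build r[k] bottom-up: r[k] = max over allowed piece i of (p[i] + r[k−i]).
r[1] = 2
r[2] = 4  (first piece 1, then r[1]=2)
r[3] = 8
r[4] = 10  (first piece 1, then r[3]=8)
r[5] = 12  (first piece 1, then r[4]=10)
r[6] = 16  (first piece 3, then r[3]=8)
r[7] = 18  (first piece 1, then r[6]=16)
r[8] = 20  (first piece 1, then r[7]=18)
r[9] = 24  (first piece 3, then r[6]=16)
Maximum revenue is €24.
Now minimize piece count subject to staying optimal: for each k, pieces[k] = 1 + min over i with p[i]+r[k−i]=r[k] of pieces[k−i].
pieces[6] = 1
pieces[7] = 2
pieces[8] = 1
pieces[9] = 2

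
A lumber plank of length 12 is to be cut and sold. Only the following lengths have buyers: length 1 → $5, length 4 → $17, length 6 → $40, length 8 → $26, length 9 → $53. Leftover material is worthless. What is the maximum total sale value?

Build f[k] bottom-up: f[k] = max over allowed piece i of (p[i] + f[k−i]).
f[1] = 5
f[2] = 10  (first piece 1, then f[1]=5)
f[3] = 15  (first piece 1, then f[2]=10)
f[4] = max(5+15, 17+0) = 20
f[5] = max(5+20, 17+5) = 25
f[6] = max(5+25, 17+10, 40+0) = 40
f[7] = max(5+40, 17+15, 40+5) = 45
f[8] = max(5+45, 17+20, 40+10, 26+0) = 50
f[9] = max(5+50, 17+25, 40+15, 26+5, 53+0) = 55
f[10] = max(5+55, 17+40, 40+20, 26+10, 53+5) = 60
f[11] = max(5+60, 17+45, 40+25, 26+15, 53+10) = 65
f[12] = max(5+65, 17+50, 40+40, 26+20, 53+15) = 80
One optimal cutting: 6 + 6 → $80.

80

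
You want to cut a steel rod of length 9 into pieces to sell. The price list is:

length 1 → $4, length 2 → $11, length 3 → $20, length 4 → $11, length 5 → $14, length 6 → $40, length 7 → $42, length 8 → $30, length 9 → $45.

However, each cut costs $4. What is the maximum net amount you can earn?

Consider every possible first cut. net[k] is the best of p[i]+net[k−i] over all sellable i≤k, charging 4 whenever i<k.
net[1] = 4
net[2] = max(4+4-4, 11+0) = 11
net[3] = max(4+11-4, 11+4-4, 20+0) = 20
net[4] = max(4+20-4, 11+11-4, 20+4-4, 11+0) = 20
net[5] = max(4+20-4, 11+20-4, 20+11-4, 11+4-4, 14+0) = 27
net[6] = max(4+27-4, 11+20-4, 20+20-4, 11+11-4, 14+4-4, 40+0) = 40
net[7] = max(4+40-4, 11+27-4, 20+20-4, …, 40+4-4, 42+0) = 42
net[8] = max(4+42-4, 11+40-4, 20+27-4, …, 42+4-4, 30+0) = 47
net[9] = max(4+47-4, 11+42-4, 20+40-4, …, 30+4-4, 45+0) = 56
One optimal plan: pieces 6 + 3 (1 cut) → $60 − $4 = $56.

56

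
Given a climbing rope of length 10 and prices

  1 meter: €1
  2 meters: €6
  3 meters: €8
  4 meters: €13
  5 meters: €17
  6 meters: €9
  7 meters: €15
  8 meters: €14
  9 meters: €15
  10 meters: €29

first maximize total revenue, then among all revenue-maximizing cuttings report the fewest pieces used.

Consider every possible first cut. r[k] is the best of p[i]+r[k−i] over all sellable i≤k.
r[1] = 1
r[2] = 6
r[3] = 8
r[4] = 13
r[5] = 17
r[6] = 19  (first piece 2, then r[4]=13)
r[7] = 23  (first piece 2, then r[5]=17)
r[8] = 26  (first piece 4, then r[4]=13)
r[9] = 30  (first piece 4, then r[5]=17)
r[10] = 34  (first piece 5, then r[5]=17)
Maximum revenue is €34.
Now minimize piece count subject to staying optimal: for each k, pieces[k] = 1 + min over i with p[i]+r[k−i]=r[k] of pieces[k−i].
pieces[7] = 2
pieces[8] = 2
pieces[9] = 2
pieces[10] = 2

2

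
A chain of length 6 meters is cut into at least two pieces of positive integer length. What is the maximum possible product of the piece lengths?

9

Define m[k] = max over 1≤i<k of i · max(k−i, m[k−i]); the inner max lets the remainder stay uncut if that's better.
m[2] = 1*max(1,0) = 1*1 = 1
m[3] = max(1*2, 2*1) = 2
m[4] = max(1*3, 2*2, 3*1) = 4
m[5] = max(1*4, 2*3, 3*2, 4*1) = 6
m[6] = max(1*6, 2*4, 3*3, 4*2, 5*1) = 9
One optimal split: 3 + 3; product 3*3 = 9.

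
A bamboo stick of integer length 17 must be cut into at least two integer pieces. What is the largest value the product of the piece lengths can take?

486

Fill m[k] for k=2..17: at each k try every first piece i and multiply by the better of (k−i) uncut or m[k−i].
m[2] = 1·max(1,0) = 1·1 = 1
m[3] = 1·max(2,1) = 1·2 = 2
m[4] = 2·max(2,1) = 2·2 = 4
m[5] = 2·max(3,2) = 2·3 = 6
m[6] = 3·max(3,2) = 3·3 = 9
m[7] = 2·max(5,6) = 2·6 = 12
m[8] = 2·max(6,9) = 2·9 = 18
m[9] = 3·max(6,9) = 3·9 = 27
m[10] = 2·max(8,18) = 2·18 = 36
m[11] = 2·max(9,27) = 2·27 = 54
m[12] = 3·max(9,27) = 3·27 = 81
m[13] = 2·max(11,54) = 2·54 = 108
m[14] = 2·max(12,81) = 2·81 = 162
m[15] = 3·max(12,81) = 3·81 = 243
m[16] = 2·max(14,162) = 2·162 = 324
m[17] = 2·max(15,243) = 2·243 = 486
One optimal split: 3 + 3 + 3 + 3 + 3 + 2; product 3·3·3·3·3·2 = 486.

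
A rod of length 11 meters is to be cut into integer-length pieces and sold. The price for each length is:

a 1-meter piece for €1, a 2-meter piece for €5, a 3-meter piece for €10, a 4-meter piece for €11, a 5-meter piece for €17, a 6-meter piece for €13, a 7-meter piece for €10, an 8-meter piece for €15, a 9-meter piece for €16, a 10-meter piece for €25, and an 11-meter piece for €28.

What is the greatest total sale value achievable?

37

Build best[k] bottom-up: best[k] = max over allowed piece i of (p[i] + best[k−i]).
best[1] = 1
best[2] = max(1+1, 5+0) = 5
best[3] = max(1+5, 5+1, 10+0) = 10
best[4] = max(1+10, 5+5, 10+1, 11+0) = 11
best[5] = max(1+11, 5+10, 10+5, 11+1, 17+0) = 17
best[6] = max(1+17, 5+11, 10+10, 11+5, 17+1, 13+0) = 20
best[7] = max(1+20, 5+17, 10+11, …, 13+1, 10+0) = 22
best[8] = max(1+22, 5+20, 10+17, …, 10+1, 15+0) = 27
best[9] = max(1+27, 5+22, 10+20, …, 15+1, 16+0) = 30
best[10] = max(1+30, 5+27, 10+22, …, 16+1, 25+0) = 34
best[11] = max(1+34, 5+30, 10+27, …, 25+1, 28+0) = 37
One optimal cutting: 5 + 3 + 3 → €17 + €10 + €10 = €37.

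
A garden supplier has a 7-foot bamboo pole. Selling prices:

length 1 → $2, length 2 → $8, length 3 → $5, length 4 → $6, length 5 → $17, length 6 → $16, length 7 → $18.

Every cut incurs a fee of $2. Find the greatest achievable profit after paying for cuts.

Let v[k] be the best obtainable value from length k. For each k, try every first piece i and keep the best of price[i] + v[k−i] minus the 2 cut fee when i<k.
v[1] = 2
v[2] = 8
v[3] = 8  (first piece 1, then v[2]=8)
v[4] = 14  (first piece 2, then v[2]=8)
v[5] = 17
v[6] = 20  (first piece 2, then v[4]=14)
v[7] = 23  (first piece 2, then v[5]=17)
One optimal plan: pieces 5 + 2 (1 cut) → $25 − $2 = $23.

23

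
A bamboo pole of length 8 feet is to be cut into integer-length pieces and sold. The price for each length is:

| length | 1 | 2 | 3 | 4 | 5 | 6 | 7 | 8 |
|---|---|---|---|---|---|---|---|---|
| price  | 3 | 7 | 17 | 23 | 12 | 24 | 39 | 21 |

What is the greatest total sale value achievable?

Build r[k] bottom-up: r[k] = max over allowed piece i of (p[i] + r[k−i]).
r[1] = 3
r[2] = 7
r[3] = 17
r[4] = 23
r[5] = 26  (first piece 1, then r[4]=23)
r[6] = 34  (first piece 3, then r[3]=17)
r[7] = 40  (first piece 3, then r[4]=23)
r[8] = 46  (first piece 4, then r[4]=23)
One optimal cutting: 4 + 4 → $23 + $23 = $46.

46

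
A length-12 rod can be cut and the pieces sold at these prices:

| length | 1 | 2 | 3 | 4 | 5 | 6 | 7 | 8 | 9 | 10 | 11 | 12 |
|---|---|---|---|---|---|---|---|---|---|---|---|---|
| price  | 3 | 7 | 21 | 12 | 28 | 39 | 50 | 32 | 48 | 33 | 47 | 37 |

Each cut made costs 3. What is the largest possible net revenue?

75

Consider every possible first cut. v[k] is the best of p[i]+v[k−i] over all sellable i≤k, charging 3 whenever i<k.
v[1] = 3
v[2] = 7
v[3] = 21
v[4] = 21  (first piece 1, then v[3]=21)
v[5] = 28
v[6] = 39  (first piece 3, then v[3]=21)
v[7] = 50
v[8] = 50  (first piece 1, then v[7]=50)
v[9] = 57  (first piece 3, then v[6]=39)
v[10] = 68  (first piece 3, then v[7]=50)
v[11] = 68  (first piece 1, then v[10]=68)
v[12] = 75  (first piece 3, then v[9]=57)
One optimal plan: pieces 3 + 3 + 3 + 3 (3 cuts) → 84 − 9 = 75.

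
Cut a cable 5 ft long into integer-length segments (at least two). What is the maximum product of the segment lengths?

Define prod[k] = max over 1≤i<k of i · max(k−i, prod[k−i]); the inner max lets the remainder stay uncut if that's better.
prod[2] = 1*max(1,0) = 1*1 = 1
prod[3] = 1*max(2,1) = 1*2 = 2
prod[4] = 2*max(2,1) = 2*2 = 4
prod[5] = 2*max(3,2) = 2*3 = 6
One optimal split: 3 + 2; product 3*2 = 6.

6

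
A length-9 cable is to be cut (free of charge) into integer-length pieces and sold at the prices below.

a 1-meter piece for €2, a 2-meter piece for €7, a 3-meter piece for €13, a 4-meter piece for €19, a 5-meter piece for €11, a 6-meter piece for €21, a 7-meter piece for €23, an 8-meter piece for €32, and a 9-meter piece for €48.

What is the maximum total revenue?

48

Let R[k] be the best obtainable value from length k. For each k, try every first piece i and keep the best of price[i] + R[k−i].
R[1] = 2
R[2] = max(2+2, 7+0) = 7
R[3] = max(2+7, 7+2, 13+0) = 13
R[4] = max(2+13, 7+7, 13+2, 19+0) = 19
R[5] = max(2+19, 7+13, 13+7, 19+2, 11+0) = 21
R[6] = max(2+21, 7+19, 13+13, 19+7, 11+2, 21+0) = 26
R[7] = max(2+26, 7+21, 13+19, …, 21+2, 23+0) = 32
R[8] = max(2+32, 7+26, 13+21, …, 23+2, 32+0) = 38
R[9] = max(2+38, 7+32, 13+26, …, 32+2, 48+0) = 48
Best is to sell the whole 9-meter piece uncut for €48.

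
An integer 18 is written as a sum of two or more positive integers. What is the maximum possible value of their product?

729

Define f[k] = max over 1≤i<k of i · max(k−i, f[k−i]); the inner max lets the remainder stay uncut if that's better.
Small cases: f[2]=1, f[3]=2, f[4]=4, f[5]=6, f[6]=9, f[7]=12, f[8]=18, f[9]=27, f[10]=36, f[11]=54, f[12]=81, f[13]=108.
f[14] = 2·max(12,81) = 2·81 = 162
f[15] = 3·max(12,81) = 3·81 = 243
f[16] = 2·max(14,162) = 2·162 = 324
f[17] = 2·max(15,243) = 2·243 = 486
f[18] = 3·max(15,243) = 3·243 = 729
One optimal split: 3 + 3 + 3 + 3 + 3 + 3; product 3·3·3·3·3·3 = 729.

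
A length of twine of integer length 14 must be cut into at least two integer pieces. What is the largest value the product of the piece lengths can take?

Fill m[k] for k=2..14: at each k try every first piece i and multiply by the better of (k−i) uncut or m[k−i].
Small cases: m[2]=1, m[3]=2, m[4]=4, m[5]=6, m[6]=9, m[7]=12.
m[8] = 2·max(6,9) = 2·9 = 18
m[9] = 3·max(6,9) = 3·9 = 27
m[10] = 2·max(8,18) = 2·18 = 36
m[11] = 2·max(9,27) = 2·27 = 54
m[12] = 3·max(9,27) = 3·27 = 81
m[13] = 2·max(11,54) = 2·54 = 108
m[14] = 2·max(12,81) = 2·81 = 162
One optimal split: 3 + 3 + 3 + 3 + 2; product 3·3·3·3·2 = 162.

162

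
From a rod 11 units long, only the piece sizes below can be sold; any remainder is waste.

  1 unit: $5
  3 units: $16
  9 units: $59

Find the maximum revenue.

69

Build f[k] bottom-up: f[k] = max over allowed piece i of (p[i] + f[k−i]).
f[1] = 5
f[2] = 10  (first piece 1, then f[1]=5)
f[3] = max(5+10, 16+0) = 16
f[4] = max(5+16, 16+5) = 21
f[5] = max(5+21, 16+10) = 26
f[6] = max(5+26, 16+16) = 32
f[7] = max(5+32, 16+21) = 37
f[8] = max(5+37, 16+26) = 42
f[9] = max(5+42, 16+32, 59+0) = 59
f[10] = max(5+59, 16+37, 59+5) = 64
f[11] = max(5+64, 16+42, 59+10) = 69
One optimal cutting: 9 + 1 + 1 → $69.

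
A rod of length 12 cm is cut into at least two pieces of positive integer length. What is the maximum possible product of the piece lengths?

81

Fill m[k] for k=2..12: at each k try every first piece i and multiply by the better of (k−i) uncut or m[k−i].
m[2] = 1*max(1,0) = 1*1 = 1
m[3] = 1*max(2,1) = 1*2 = 2
m[4] = 2*max(2,1) = 2*2 = 4
m[5] = 2*max(3,2) = 2*3 = 6
m[6] = 3*max(3,2) = 3*3 = 9
m[7] = 2*max(5,6) = 2*6 = 12
m[8] = 2*max(6,9) = 2*9 = 18
m[9] = 3*max(6,9) = 3*9 = 27
m[10] = 2*max(8,18) = 2*18 = 36
m[11] = 2*max(9,27) = 2*27 = 54
m[12] = 3*max(9,27) = 3*27 = 81
One optimal split: 3 + 3 + 3 + 3; product 3*3*3*3 = 81.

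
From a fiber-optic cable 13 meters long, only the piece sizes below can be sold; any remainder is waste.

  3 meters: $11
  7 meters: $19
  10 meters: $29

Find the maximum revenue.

44

Let r[k] be the best obtainable value from length k. For each k, try every first piece i and keep the best of price[i] + r[k−i].
r[1] = 0
r[2] = 0
r[3] = 11
r[4] = 11
r[5] = 11
r[6] = 22  (first piece 3, then r[3]=11)
r[7] = 22
r[8] = 22
r[9] = 33  (first piece 3, then r[6]=22)
r[10] = 33
r[11] = 33
r[12] = 44  (first piece 3, then r[9]=33)
r[13] = 44
One optimal cutting: pieces 3 + 3 + 3 + 3 with 1 meter of scrap → $44.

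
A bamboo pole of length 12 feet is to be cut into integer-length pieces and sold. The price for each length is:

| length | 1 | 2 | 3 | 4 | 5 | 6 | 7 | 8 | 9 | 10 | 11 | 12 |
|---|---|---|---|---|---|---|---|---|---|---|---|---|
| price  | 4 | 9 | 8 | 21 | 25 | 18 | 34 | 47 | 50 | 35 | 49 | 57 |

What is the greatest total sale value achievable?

Build v[k] bottom-up: v[k] = max over allowed piece i of (p[i] + v[k−i]).
v[1] = 4
v[2] = max(4+4, 9+0) = 9
v[3] = max(4+9, 9+4, 8+0) = 13
v[4] = max(4+13, 9+9, 8+4, 21+0) = 21
v[5] = max(4+21, 9+13, 8+9, 21+4, 25+0) = 25
v[6] = max(4+25, 9+21, 8+13, 21+9, 25+4, 18+0) = 30
v[7] = max(4+30, 9+25, 8+21, …, 18+4, 34+0) = 34
v[8] = max(4+34, 9+30, 8+25, …, 34+4, 47+0) = 47
v[9] = max(4+47, 9+34, 8+30, …, 47+4, 50+0) = 51
v[10] = max(4+51, 9+47, 8+34, …, 50+4, 35+0) = 56
v[11] = max(4+56, 9+51, 8+47, …, 35+4, 49+0) = 60
v[12] = max(4+60, 9+56, 8+51, …, 49+4, 57+0) = 68
One optimal cutting: 8 + 4 → $47 + $21 = $68.

68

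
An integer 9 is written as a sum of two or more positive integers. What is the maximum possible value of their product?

27

Fill m[k] for k=2..9: at each k try every first piece i and multiply by the better of (k−i) uncut or m[k−i].
m[2] = 1·max(1,0) = 1·1 = 1
m[3] = 1·max(2,1) = 1·2 = 2
m[4] = 2·max(2,1) = 2·2 = 4
m[5] = 2·max(3,2) = 2·3 = 6
m[6] = 3·max(3,2) = 3·3 = 9
m[7] = 2·max(5,6) = 2·6 = 12
m[8] = 2·max(6,9) = 2·9 = 18
m[9] = 3·max(6,9) = 3·9 = 27
One optimal split: 3 + 3 + 3; product 3·3·3 = 27.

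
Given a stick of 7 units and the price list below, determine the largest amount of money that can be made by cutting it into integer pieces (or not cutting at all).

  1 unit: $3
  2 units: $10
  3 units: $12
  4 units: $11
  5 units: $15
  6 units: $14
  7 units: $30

33

Consider every possible first cut. v[k] is the best of p[i]+v[k−i] over all sellable i≤k.
v[1] = 3
v[2] = 10
v[3] = 13  (first piece 1, then v[2]=10)
v[4] = 20  (first piece 2, then v[2]=10)
v[5] = 23  (first piece 1, then v[4]=20)
v[6] = 30  (first piece 2, then v[4]=20)
v[7] = 33  (first piece 1, then v[6]=30)
One optimal cutting: 2 + 2 + 2 + 1 → $10 + $10 + $10 + $3 = $33.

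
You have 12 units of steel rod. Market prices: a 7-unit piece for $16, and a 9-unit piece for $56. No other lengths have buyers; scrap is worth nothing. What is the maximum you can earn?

56

Build f[k] bottom-up: f[k] = max over allowed piece i of (p[i] + f[k−i]).
f[1] = 0
f[2] = 0
f[3] = 0
f[4] = 0
f[5] = 0
f[6] = 0
f[7] = 16
f[8] = 16
f[9] = max(16+0, 56+0) = 56
f[10] = max(16+0, 56+0) = 56
f[11] = max(16+0, 56+0) = 56
f[12] = max(16+0, 56+0) = 56
One optimal cutting: pieces 9 with 3 units of scrap → $56.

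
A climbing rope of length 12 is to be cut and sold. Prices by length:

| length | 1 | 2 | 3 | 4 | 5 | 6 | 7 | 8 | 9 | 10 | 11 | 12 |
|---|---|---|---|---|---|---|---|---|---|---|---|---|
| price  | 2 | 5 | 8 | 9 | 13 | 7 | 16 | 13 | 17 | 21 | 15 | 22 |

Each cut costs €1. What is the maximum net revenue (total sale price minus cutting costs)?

29

Build r[k] bottom-up: r[k] = max over allowed piece i of (p[i] + r[k−i]) − 1 per cut.
r[1] = 2
r[2] = max(2+2-1, 5+0) = 5
r[3] = max(2+5-1, 5+2-1, 8+0) = 8
r[4] = max(2+8-1, 5+5-1, 8+2-1, 9+0) = 9
r[5] = max(2+9-1, 5+8-1, 8+5-1, 9+2-1, 13+0) = 13
r[6] = max(2+13-1, 5+9-1, 8+8-1, 9+5-1, 13+2-1, 7+0) = 15
r[7] = max(2+15-1, 5+13-1, 8+9-1, …, 7+2-1, 16+0) = 17
r[8] = max(2+17-1, 5+15-1, 8+13-1, …, 16+2-1, 13+0) = 20
r[9] = max(2+20-1, 5+17-1, 8+15-1, …, 13+2-1, 17+0) = 22
r[10] = max(2+22-1, 5+20-1, 8+17-1, …, 17+2-1, 21+0) = 25
r[11] = max(2+25-1, 5+22-1, 8+20-1, …, 21+2-1, 15+0) = 27
r[12] = max(2+27-1, 5+25-1, 8+22-1, …, 15+2-1, 22+0) = 29
One optimal plan: pieces 5 + 5 + 2 (2 cuts) → €31 − €2 = €29.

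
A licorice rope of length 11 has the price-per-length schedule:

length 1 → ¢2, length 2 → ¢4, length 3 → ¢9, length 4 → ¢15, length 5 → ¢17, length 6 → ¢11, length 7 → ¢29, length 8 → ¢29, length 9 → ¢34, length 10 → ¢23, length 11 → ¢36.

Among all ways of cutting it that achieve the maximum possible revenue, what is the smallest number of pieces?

2

Build r[k] bottom-up: r[k] = max over allowed piece i of (p[i] + r[k−i]).
r[1] = 2
r[2] = max(2+2, 4+0) = 4
r[3] = max(2+4, 4+2, 9+0) = 9
r[4] = max(2+9, 4+4, 9+2, 15+0) = 15
r[5] = max(2+15, 4+9, 9+4, 15+2, 17+0) = 17
r[6] = max(2+17, 4+15, 9+9, 15+4, 17+2, 11+0) = 19
r[7] = max(2+19, 4+17, 9+15, …, 11+2, 29+0) = 29
r[8] = max(2+29, 4+19, 9+17, …, 29+2, 29+0) = 31
r[9] = max(2+31, 4+29, 9+19, …, 29+2, 34+0) = 34
r[10] = max(2+34, 4+31, 9+29, …, 34+2, 23+0) = 38
r[11] = max(2+38, 4+34, 9+31, …, 23+2, 36+0) = 44
Maximum revenue is ¢44.
Now minimize piece count subject to staying optimal: for each k, pieces[k] = 1 + min over i with p[i]+r[k−i]=r[k] of pieces[k−i].
pieces[8] = 2
pieces[9] = 1
pieces[10] = 2
pieces[11] = 2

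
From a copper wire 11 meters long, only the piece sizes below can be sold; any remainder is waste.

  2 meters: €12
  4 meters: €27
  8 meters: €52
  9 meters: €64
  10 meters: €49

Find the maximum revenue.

76

Let r[k] be the best obtainable value from length k. For each k, try every first piece i and keep the best of price[i] + r[k−i].
r[1] = 0
r[2] = 12
r[3] = 12
r[4] = max(12+12, 27+0) = 27
r[5] = max(12+12, 27+0) = 27
r[6] = max(12+27, 27+12) = 39
r[7] = max(12+27, 27+12) = 39
r[8] = max(12+39, 27+27, 52+0) = 54
r[9] = max(12+39, 27+27, 52+0, 64+0) = 64
r[10] = max(12+54, 27+39, 52+12, 64+0, 49+0) = 66
r[11] = max(12+64, 27+39, 52+12, 64+12, 49+0) = 76
One optimal cutting: 9 + 2 → €76.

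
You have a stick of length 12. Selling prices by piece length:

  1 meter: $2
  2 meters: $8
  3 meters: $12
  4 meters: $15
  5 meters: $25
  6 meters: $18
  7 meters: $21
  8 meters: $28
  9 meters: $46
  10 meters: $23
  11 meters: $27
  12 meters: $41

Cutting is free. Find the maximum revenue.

Consider every possible first cut. R[k] is the best of p[i]+R[k−i] over all sellable i≤k.
R[1] = 2
R[2] = max(2+2, 8+0) = 8
R[3] = max(2+8, 8+2, 12+0) = 12
R[4] = max(2+12, 8+8, 12+2, 15+0) = 16
R[5] = max(2+16, 8+12, 12+8, 15+2, 25+0) = 25
R[6] = max(2+25, 8+16, 12+12, 15+8, 25+2, 18+0) = 27
R[7] = max(2+27, 8+25, 12+16, …, 18+2, 21+0) = 33
R[8] = max(2+33, 8+27, 12+25, …, 21+2, 28+0) = 37
R[9] = max(2+37, 8+33, 12+27, …, 28+2, 46+0) = 46
R[10] = max(2+46, 8+37, 12+33, …, 46+2, 23+0) = 50
R[11] = max(2+50, 8+46, 12+37, …, 23+2, 27+0) = 54
R[12] = max(2+54, 8+50, 12+46, …, 27+2, 41+0) = 58
One optimal cutting: 5 + 5 + 2 → $25 + $25 + $8 = $58.

58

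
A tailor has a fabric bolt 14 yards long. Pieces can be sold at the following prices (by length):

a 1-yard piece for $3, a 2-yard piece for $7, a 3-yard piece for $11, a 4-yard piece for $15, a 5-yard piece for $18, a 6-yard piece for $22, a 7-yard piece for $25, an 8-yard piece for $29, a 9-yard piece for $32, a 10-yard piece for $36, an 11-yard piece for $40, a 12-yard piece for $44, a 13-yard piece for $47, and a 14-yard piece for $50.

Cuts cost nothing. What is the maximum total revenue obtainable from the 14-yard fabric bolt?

Let best[k] be the best obtainable value from length k. For each k, try every first piece i and keep the best of price[i] + best[k−i].
best[1] = 3
best[2] = 7
best[3] = 11
best[4] = 15
best[5] = 18  (first piece 1, then best[4]=15)
best[6] = 22  (first piece 2, then best[4]=15)
best[7] = 26  (first piece 3, then best[4]=15)
best[8] = 30  (first piece 4, then best[4]=15)
best[9] = 33  (first piece 1, then best[8]=30)
best[10] = 37  (first piece 2, then best[8]=30)
best[11] = 41  (first piece 3, then best[8]=30)
best[12] = 45  (first piece 4, then best[8]=30)
best[13] = 48  (first piece 1, then best[12]=45)
best[14] = 52  (first piece 2, then best[12]=45)
One optimal cutting: 4 + 4 + 4 + 2 → $15 + $15 + $15 + $7 = $52.

52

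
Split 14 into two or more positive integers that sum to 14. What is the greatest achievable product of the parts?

162

Define m[k] = max over 1≤i<k of i · max(k−i, m[k−i]); the inner max lets the remainder stay uncut if that's better.
m[2] = 1×max(1,0) = 1×1 = 1
m[3] = 1×max(2,1) = 1×2 = 2
m[4] = 2×max(2,1) = 2×2 = 4
m[5] = 2×max(3,2) = 2×3 = 6
m[6] = 3×max(3,2) = 3×3 = 9
m[7] = 2×max(5,6) = 2×6 = 12
m[8] = 2×max(6,9) = 2×9 = 18
m[9] = 3×max(6,9) = 3×9 = 27
m[10] = 2×max(8,18) = 2×18 = 36
m[11] = 2×max(9,27) = 2×27 = 54
m[12] = 3×max(9,27) = 3×27 = 81
m[13] = 2×max(11,54) = 2×54 = 108
m[14] = 2×max(12,81) = 2×81 = 162
One optimal split: 3 + 3 + 3 + 3 + 2; product 3×3×3×3×2 = 162.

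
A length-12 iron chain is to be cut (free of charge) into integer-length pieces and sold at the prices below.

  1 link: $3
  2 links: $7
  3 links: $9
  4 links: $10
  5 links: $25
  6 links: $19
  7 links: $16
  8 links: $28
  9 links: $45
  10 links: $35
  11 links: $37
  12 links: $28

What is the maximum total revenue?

57

Let R[k] be the best obtainable value from length k. For each k, try every first piece i and keep the best of price[i] + R[k−i].
R[1] = 3
R[2] = 7
R[3] = 10  (first piece 1, then R[2]=7)
R[4] = 14  (first piece 2, then R[2]=7)
R[5] = 25
R[6] = 28  (first piece 1, then R[5]=25)
R[7] = 32  (first piece 2, then R[5]=25)
R[8] = 35  (first piece 1, then R[7]=32)
R[9] = 45
R[10] = 50  (first piece 5, then R[5]=25)
R[11] = 53  (first piece 1, then R[10]=50)
R[12] = 57  (first piece 2, then R[10]=50)
One optimal cutting: 5 + 5 + 2 → $25 + $25 + $7 = $57.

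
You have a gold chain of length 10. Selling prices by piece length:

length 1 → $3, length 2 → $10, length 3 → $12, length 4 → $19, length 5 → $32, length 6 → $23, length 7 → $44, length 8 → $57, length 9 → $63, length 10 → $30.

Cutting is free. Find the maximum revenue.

Let best[k] be the best obtainable value from length k. For each k, try every first piece i and keep the best of price[i] + best[k−i].
best[1] = 3
best[2] = 10
best[3] = 13  (first piece 1, then best[2]=10)
best[4] = 20  (first piece 2, then best[2]=10)
best[5] = 32
best[6] = 35  (first piece 1, then best[5]=32)
best[7] = 44
best[8] = 57
best[9] = 63
best[10] = 67  (first piece 2, then best[8]=57)
One optimal cutting: 8 + 2 → $57 + $10 = $67.

67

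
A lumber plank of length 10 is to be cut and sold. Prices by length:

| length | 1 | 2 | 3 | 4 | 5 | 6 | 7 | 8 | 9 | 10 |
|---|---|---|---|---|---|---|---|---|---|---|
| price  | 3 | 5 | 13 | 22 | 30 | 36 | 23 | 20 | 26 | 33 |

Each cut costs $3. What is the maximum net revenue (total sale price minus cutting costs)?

Build v[k] bottom-up: v[k] = max over allowed piece i of (p[i] + v[k−i]) − 3 per cut.
v[1] = 3
v[2] = 5
v[3] = 13
v[4] = 22
v[5] = 30
v[6] = 36
v[7] = 36  (first piece 1, then v[6]=36)
v[8] = 41  (first piece 4, then v[4]=22)
v[9] = 49  (first piece 4, then v[5]=30)
v[10] = 57  (first piece 5, then v[5]=30)
One optimal plan: pieces 5 + 5 (1 cut) → $60 − $3 = $57.

57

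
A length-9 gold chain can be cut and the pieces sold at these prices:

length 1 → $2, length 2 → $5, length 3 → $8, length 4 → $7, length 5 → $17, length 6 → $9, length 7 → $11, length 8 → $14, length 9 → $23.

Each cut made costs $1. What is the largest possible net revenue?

Consider every possible first cut. r[k] is the best of p[i]+r[k−i] over all sellable i≤k, charging 1 whenever i<k.
r[1] = 2
r[2] = max(2+2-1, 5+0) = 5
r[3] = max(2+5-1, 5+2-1, 8+0) = 8
r[4] = max(2+8-1, 5+5-1, 8+2-1, 7+0) = 9
r[5] = max(2+9-1, 5+8-1, 8+5-1, 7+2-1, 17+0) = 17
r[6] = max(2+17-1, 5+9-1, 8+8-1, 7+5-1, 17+2-1, 9+0) = 18
r[7] = max(2+18-1, 5+17-1, 8+9-1, …, 9+2-1, 11+0) = 21
r[8] = max(2+21-1, 5+18-1, 8+17-1, …, 11+2-1, 14+0) = 24
r[9] = max(2+24-1, 5+21-1, 8+18-1, …, 14+2-1, 23+0) = 25
One optimal plan: pieces 5 + 3 + 1 (2 cuts) → $27 − $2 = $25.

25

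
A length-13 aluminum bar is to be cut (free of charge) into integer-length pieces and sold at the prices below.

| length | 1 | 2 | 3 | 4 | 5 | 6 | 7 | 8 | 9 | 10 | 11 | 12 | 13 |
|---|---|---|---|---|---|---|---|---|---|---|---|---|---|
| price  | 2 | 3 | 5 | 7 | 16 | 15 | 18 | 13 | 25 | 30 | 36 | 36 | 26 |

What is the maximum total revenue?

40

Build R[k] bottom-up: R[k] = max over allowed piece i of (p[i] + R[k−i]).
R[1] = 2
R[2] = max(2+2, 3+0) = 4
R[3] = max(2+4, 3+2, 5+0) = 6
R[4] = max(2+6, 3+4, 5+2, 7+0) = 8
R[5] = max(2+8, 3+6, 5+4, 7+2, 16+0) = 16
R[6] = max(2+16, 3+8, 5+6, 7+4, 16+2, 15+0) = 18
R[7] = max(2+18, 3+16, 5+8, …, 15+2, 18+0) = 20
R[8] = max(2+20, 3+18, 5+16, …, 18+2, 13+0) = 22
R[9] = max(2+22, 3+20, 5+18, …, 13+2, 25+0) = 25
R[10] = max(2+25, 3+22, 5+20, …, 25+2, 30+0) = 32
R[11] = max(2+32, 3+25, 5+22, …, 30+2, 36+0) = 36
R[12] = max(2+36, 3+32, 5+25, …, 36+2, 36+0) = 38
R[13] = max(2+38, 3+36, 5+32, …, 36+2, 26+0) = 40
One optimal cutting: 11 + 1 + 1 → $36 + $2 + $2 = $40.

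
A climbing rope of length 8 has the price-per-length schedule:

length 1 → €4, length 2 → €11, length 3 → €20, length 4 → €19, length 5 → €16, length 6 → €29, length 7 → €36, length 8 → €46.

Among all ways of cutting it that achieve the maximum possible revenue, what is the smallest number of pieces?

3

Build r[k] bottom-up: r[k] = max over allowed piece i of (p[i] + r[k−i]).
r[1] = 4
r[2] = 11
r[3] = 20
r[4] = 24  (first piece 1, then r[3]=20)
r[5] = 31  (first piece 2, then r[3]=20)
r[6] = 40  (first piece 3, then r[3]=20)
r[7] = 44  (first piece 1, then r[6]=40)
r[8] = 51  (first piece 2, then r[6]=40)
Maximum revenue is €51.
Now minimize piece count subject to staying optimal: for each k, pieces[k] = 1 + min over i with p[i]+r[k−i]=r[k] of pieces[k−i].
pieces[5] = 2
pieces[6] = 2
pieces[7] = 3
pieces[8] = 3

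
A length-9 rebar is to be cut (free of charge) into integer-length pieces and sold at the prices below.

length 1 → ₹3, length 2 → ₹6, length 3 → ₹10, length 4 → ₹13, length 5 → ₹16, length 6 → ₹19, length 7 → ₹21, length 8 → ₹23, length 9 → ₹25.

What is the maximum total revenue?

30

Consider every possible first cut. v[k] is the best of p[i]+v[k−i] over all sellable i≤k.
v[1] = 3
v[2] = max(3+3, 6+0) = 6
v[3] = max(3+6, 6+3, 10+0) = 10
v[4] = max(3+10, 6+6, 10+3, 13+0) = 13
v[5] = max(3+13, 6+10, 10+6, 13+3, 16+0) = 16
v[6] = max(3+16, 6+13, 10+10, 13+6, 16+3, 19+0) = 20
v[7] = max(3+20, 6+16, 10+13, …, 19+3, 21+0) = 23
v[8] = max(3+23, 6+20, 10+16, …, 21+3, 23+0) = 26
v[9] = max(3+26, 6+23, 10+20, …, 23+3, 25+0) = 30
One optimal cutting: 3 + 3 + 3 → ₹10 + ₹10 + ₹10 = ₹30.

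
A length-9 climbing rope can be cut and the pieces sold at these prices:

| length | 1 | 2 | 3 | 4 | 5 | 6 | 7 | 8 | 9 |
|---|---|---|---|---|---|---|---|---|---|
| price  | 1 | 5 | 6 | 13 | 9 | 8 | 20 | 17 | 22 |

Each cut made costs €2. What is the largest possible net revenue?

Consider every possible first cut. r[k] is the best of p[i]+r[k−i] over all sellable i≤k, charging 2 whenever i<k.
r[1] = 1
r[2] = max(1+1-2, 5+0) = 5
r[3] = max(1+5-2, 5+1-2, 6+0) = 6
r[4] = max(1+6-2, 5+5-2, 6+1-2, 13+0) = 13
r[5] = max(1+13-2, 5+6-2, 6+5-2, 13+1-2, 9+0) = 12
r[6] = max(1+12-2, 5+13-2, 6+6-2, 13+5-2, 9+1-2, 8+0) = 16
r[7] = max(1+16-2, 5+12-2, 6+13-2, …, 8+1-2, 20+0) = 20
r[8] = max(1+20-2, 5+16-2, 6+12-2, …, 20+1-2, 17+0) = 24
r[9] = max(1+24-2, 5+20-2, 6+16-2, …, 17+1-2, 22+0) = 23
One optimal plan: pieces 4 + 4 + 1 (2 cuts) → €27 − €4 = €23.

23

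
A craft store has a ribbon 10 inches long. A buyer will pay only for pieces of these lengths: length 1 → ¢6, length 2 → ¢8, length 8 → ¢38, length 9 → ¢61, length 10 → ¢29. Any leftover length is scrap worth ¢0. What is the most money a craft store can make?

67

Build best[k] bottom-up: best[k] = max over allowed piece i of (p[i] + best[k−i]).
best[1] = 6
best[2] = max(6+6, 8+0) = 12
best[3] = max(6+12, 8+6) = 18
best[4] = max(6+18, 8+12) = 24
best[5] = max(6+24, 8+18) = 30
best[6] = max(6+30, 8+24) = 36
best[7] = max(6+36, 8+30) = 42
best[8] = max(6+42, 8+36, 38+0) = 48
best[9] = max(6+48, 8+42, 38+6, 61+0) = 61
best[10] = max(6+61, 8+48, 38+12, 61+6, 29+0) = 67
One optimal cutting: 9 + 1 → ¢67.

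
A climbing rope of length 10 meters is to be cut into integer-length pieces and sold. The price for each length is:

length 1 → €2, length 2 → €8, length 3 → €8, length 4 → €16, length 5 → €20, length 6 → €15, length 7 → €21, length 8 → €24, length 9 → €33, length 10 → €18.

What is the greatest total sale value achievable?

40

Build best[k] bottom-up: best[k] = max over allowed piece i of (p[i] + best[k−i]).
best[1] = 2
best[2] = 8
best[3] = 10  (first piece 1, then best[2]=8)
best[4] = 16  (first piece 2, then best[2]=8)
best[5] = 20
best[6] = 24  (first piece 2, then best[4]=16)
best[7] = 28  (first piece 2, then best[5]=20)
best[8] = 32  (first piece 2, then best[6]=24)
best[9] = 36  (first piece 2, then best[7]=28)
best[10] = 40  (first piece 2, then best[8]=32)
One optimal cutting: 2 + 2 + 2 + 2 + 2 → €8 + €8 + €8 + €8 + €8 = €40.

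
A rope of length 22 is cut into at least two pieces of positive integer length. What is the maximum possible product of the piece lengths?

2916

Fill m[k] for k=2..22: at each k try every first piece i and multiply by the better of (k−i) uncut or m[k−i].
Small cases: m[2]=1, m[3]=2, m[4]=4, m[5]=6, m[6]=9, m[7]=12, m[8]=18, m[9]=27, m[10]=36, m[11]=54, m[12]=81, m[13]=108, m[14]=162.
m[15] = max(1·162, 2·108, 3·81, …, 13·2, 14·1) = 243
m[16] = max(1·243, 2·162, 3·108, …, 14·2, 15·1) = 324
m[17] = max(1·324, 2·243, 3·162, …, 15·2, 16·1) = 486
m[18] = max(1·486, 2·324, 3·243, …, 16·2, 17·1) = 729
m[19] = max(1·729, 2·486, 3·324, …, 17·2, 18·1) = 972
m[20] = max(1·972, 2·729, 3·486, …, 18·2, 19·1) = 1458
m[21] = max(1·1458, 2·972, 3·729, …, 19·2, 20·1) = 2187
m[22] = max(1·2187, 2·1458, 3·972, …, 20·2, 21·1) = 2916
One optimal split: 3 + 3 + 3 + 3 + 3 + 3 + 2 + 2; product 3·3·3·3·3·3·2·2 = 2916.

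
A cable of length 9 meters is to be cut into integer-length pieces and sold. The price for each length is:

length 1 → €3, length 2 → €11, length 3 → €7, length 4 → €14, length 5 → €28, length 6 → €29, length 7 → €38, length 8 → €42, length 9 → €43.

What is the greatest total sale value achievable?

50

Let R[k] be the best obtainable value from length k. For each k, try every first piece i and keep the best of price[i] + R[k−i].
R[1] = 3
R[2] = max(3+3, 11+0) = 11
R[3] = max(3+11, 11+3, 7+0) = 14
R[4] = max(3+14, 11+11, 7+3, 14+0) = 22
R[5] = max(3+22, 11+14, 7+11, 14+3, 28+0) = 28
R[6] = max(3+28, 11+22, 7+14, 14+11, 28+3, 29+0) = 33
R[7] = max(3+33, 11+28, 7+22, …, 29+3, 38+0) = 39
R[8] = max(3+39, 11+33, 7+28, …, 38+3, 42+0) = 44
R[9] = max(3+44, 11+39, 7+33, …, 42+3, 43+0) = 50
One optimal cutting: 5 + 2 + 2 → €28 + €11 + €11 = €50.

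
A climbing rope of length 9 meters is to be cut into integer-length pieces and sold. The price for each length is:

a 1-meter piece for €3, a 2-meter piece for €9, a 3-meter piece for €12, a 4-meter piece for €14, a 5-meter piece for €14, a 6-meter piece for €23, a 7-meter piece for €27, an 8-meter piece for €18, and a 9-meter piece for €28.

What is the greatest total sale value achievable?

Let R[k] be the best obtainable value from length k. For each k, try every first piece i and keep the best of price[i] + R[k−i].
R[1] = 3
R[2] = 9
R[3] = 12  (first piece 1, then R[2]=9)
R[4] = 18  (first piece 2, then R[2]=9)
R[5] = 21  (first piece 1, then R[4]=18)
R[6] = 27  (first piece 2, then R[4]=18)
R[7] = 30  (first piece 1, then R[6]=27)
R[8] = 36  (first piece 2, then R[6]=27)
R[9] = 39  (first piece 1, then R[8]=36)
One optimal cutting: 2 + 2 + 2 + 2 + 1 → €9 + €9 + €9 + €9 + €3 = €39.

39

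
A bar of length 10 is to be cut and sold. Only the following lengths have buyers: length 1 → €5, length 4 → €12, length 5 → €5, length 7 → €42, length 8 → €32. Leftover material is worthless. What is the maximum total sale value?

57

Let best[k] be the best obtainable value from length k. For each k, try every first piece i and keep the best of price[i] + best[k−i].
best[1] = 5
best[2] = 10  (first piece 1, then best[1]=5)
best[3] = 15  (first piece 1, then best[2]=10)
best[4] = max(5+15, 12+0) = 20
best[5] = max(5+20, 12+5, 5+0) = 25
best[6] = max(5+25, 12+10, 5+5) = 30
best[7] = max(5+30, 12+15, 5+10, 42+0) = 42
best[8] = max(5+42, 12+20, 5+15, 42+5, 32+0) = 47
best[9] = max(5+47, 12+25, 5+20, 42+10, 32+5) = 52
best[10] = max(5+52, 12+30, 5+25, 42+15, 32+10) = 57
One optimal cutting: 7 + 1 + 1 + 1 → €57.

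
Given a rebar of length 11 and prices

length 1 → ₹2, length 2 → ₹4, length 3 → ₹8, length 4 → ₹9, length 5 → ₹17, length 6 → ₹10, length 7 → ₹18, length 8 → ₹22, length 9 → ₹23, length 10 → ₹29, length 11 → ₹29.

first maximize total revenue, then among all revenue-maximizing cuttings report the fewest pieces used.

Let r[k] be the best obtainable value from length k. For each k, try every first piece i and keep the best of price[i] + r[k−i].
r[1] = 2
r[2] = 4  (first piece 1, then r[1]=2)
r[3] = 8
r[4] = 10  (first piece 1, then r[3]=8)
r[5] = 17
r[6] = 19  (first piece 1, then r[5]=17)
r[7] = 21  (first piece 1, then r[6]=19)
r[8] = 25  (first piece 3, then r[5]=17)
r[9] = 27  (first piece 1, then r[8]=25)
r[10] = 34  (first piece 5, then r[5]=17)
r[11] = 36  (first piece 1, then r[10]=34)
Maximum revenue is ₹36.
Now minimize piece count subject to staying optimal: for each k, pieces[k] = 1 + min over i with p[i]+r[k−i]=r[k] of pieces[k−i].
pieces[8] = 2
pieces[9] = 3
pieces[10] = 2
pieces[11] = 3

3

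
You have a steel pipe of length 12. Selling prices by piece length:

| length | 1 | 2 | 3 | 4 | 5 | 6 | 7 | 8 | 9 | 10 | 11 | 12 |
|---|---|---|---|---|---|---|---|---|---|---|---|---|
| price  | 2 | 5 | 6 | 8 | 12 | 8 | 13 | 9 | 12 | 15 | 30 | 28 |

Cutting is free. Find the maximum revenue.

32

Consider every possible first cut. best[k] is the best of p[i]+best[k−i] over all sellable i≤k.
best[1] = 2
best[2] = max(2+2, 5+0) = 5
best[3] = max(2+5, 5+2, 6+0) = 7
best[4] = max(2+7, 5+5, 6+2, 8+0) = 10
best[5] = max(2+10, 5+7, 6+5, 8+2, 12+0) = 12
best[6] = max(2+12, 5+10, 6+7, 8+5, 12+2, 8+0) = 15
best[7] = max(2+15, 5+12, 6+10, …, 8+2, 13+0) = 17
best[8] = max(2+17, 5+15, 6+12, …, 13+2, 9+0) = 20
best[9] = max(2+20, 5+17, 6+15, …, 9+2, 12+0) = 22
best[10] = max(2+22, 5+20, 6+17, …, 12+2, 15+0) = 25
best[11] = max(2+25, 5+22, 6+20, …, 15+2, 30+0) = 30
best[12] = max(2+30, 5+25, 6+22, …, 30+2, 28+0) = 32
One optimal cutting: 11 + 1 → $30 + $2 = $32.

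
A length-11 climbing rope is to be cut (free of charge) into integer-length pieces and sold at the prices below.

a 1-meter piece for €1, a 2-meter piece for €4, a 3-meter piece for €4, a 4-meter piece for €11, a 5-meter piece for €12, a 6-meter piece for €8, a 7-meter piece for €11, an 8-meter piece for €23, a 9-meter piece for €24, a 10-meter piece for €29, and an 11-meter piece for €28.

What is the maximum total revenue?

Let best[k] be the best obtainable value from length k. For each k, try every first piece i and keep the best of price[i] + best[k−i].
best[1] = 1
best[2] = max(1+1, 4+0) = 4
best[3] = max(1+4, 4+1, 4+0) = 5
best[4] = max(1+5, 4+4, 4+1, 11+0) = 11
best[5] = max(1+11, 4+5, 4+4, 11+1, 12+0) = 12
best[6] = max(1+12, 4+11, 4+5, 11+4, 12+1, 8+0) = 15
best[7] = max(1+15, 4+12, 4+11, …, 8+1, 11+0) = 16
best[8] = max(1+16, 4+15, 4+12, …, 11+1, 23+0) = 23
best[9] = max(1+23, 4+16, 4+15, …, 23+1, 24+0) = 24
best[10] = max(1+24, 4+23, 4+16, …, 24+1, 29+0) = 29
best[11] = max(1+29, 4+24, 4+23, …, 29+1, 28+0) = 30
One optimal cutting: 10 + 1 → €29 + €1 = €30.

30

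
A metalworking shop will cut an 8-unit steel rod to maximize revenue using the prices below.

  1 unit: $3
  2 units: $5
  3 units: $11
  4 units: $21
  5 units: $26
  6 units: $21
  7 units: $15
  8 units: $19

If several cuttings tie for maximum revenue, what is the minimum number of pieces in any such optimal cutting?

Consider every possible first cut. r[k] is the best of p[i]+r[k−i] over all sellable i≤k.
r[1] = 3
r[2] = max(3+3, 5+0) = 6
r[3] = max(3+6, 5+3, 11+0) = 11
r[4] = max(3+11, 5+6, 11+3, 21+0) = 21
r[5] = max(3+21, 5+11, 11+6, 21+3, 26+0) = 26
r[6] = max(3+26, 5+21, 11+11, 21+6, 26+3, 21+0) = 29
r[7] = max(3+29, 5+26, 11+21, …, 21+3, 15+0) = 32
r[8] = max(3+32, 5+29, 11+26, …, 15+3, 19+0) = 42
Maximum revenue is $42.
Now minimize piece count subject to staying optimal: for each k, pieces[k] = 1 + min over i with p[i]+r[k−i]=r[k] of pieces[k−i].
pieces[5] = 1
pieces[6] = 2
pieces[7] = 2
pieces[8] = 2

2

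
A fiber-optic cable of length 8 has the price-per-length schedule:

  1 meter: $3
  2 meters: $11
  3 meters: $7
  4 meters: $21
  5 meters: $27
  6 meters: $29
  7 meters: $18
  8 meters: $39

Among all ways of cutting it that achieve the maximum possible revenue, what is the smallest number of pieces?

Let r[k] be the best obtainable value from length k. For each k, try every first piece i and keep the best of price[i] + r[k−i].
r[1] = 3
r[2] = max(3+3, 11+0) = 11
r[3] = max(3+11, 11+3, 7+0) = 14
r[4] = max(3+14, 11+11, 7+3, 21+0) = 22
r[5] = max(3+22, 11+14, 7+11, 21+3, 27+0) = 27
r[6] = max(3+27, 11+22, 7+14, 21+11, 27+3, 29+0) = 33
r[7] = max(3+33, 11+27, 7+22, …, 29+3, 18+0) = 38
r[8] = max(3+38, 11+33, 7+27, …, 18+3, 39+0) = 44
Maximum revenue is $44.
Now minimize piece count subject to staying optimal: for each k, pieces[k] = 1 + min over i with p[i]+r[k−i]=r[k] of pieces[k−i].
pieces[5] = 1
pieces[6] = 3
pieces[7] = 2
pieces[8] = 4

4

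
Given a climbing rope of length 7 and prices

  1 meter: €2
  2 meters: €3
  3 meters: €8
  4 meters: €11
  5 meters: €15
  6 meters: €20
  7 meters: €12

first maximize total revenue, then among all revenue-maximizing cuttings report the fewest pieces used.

Build r[k] bottom-up: r[k] = max over allowed piece i of (p[i] + r[k−i]).
r[1] = 2
r[2] = max(2+2, 3+0) = 4
r[3] = max(2+4, 3+2, 8+0) = 8
r[4] = max(2+8, 3+4, 8+2, 11+0) = 11
r[5] = max(2+11, 3+8, 8+4, 11+2, 15+0) = 15
r[6] = max(2+15, 3+11, 8+8, 11+4, 15+2, 20+0) = 20
r[7] = max(2+20, 3+15, 8+11, …, 20+2, 12+0) = 22
Maximum revenue is €22.
Now minimize piece count subject to staying optimal: for each k, pieces[k] = 1 + min over i with p[i]+r[k−i]=r[k] of pieces[k−i].
pieces[4] = 1
pieces[5] = 1
pieces[6] = 1
pieces[7] = 2

2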